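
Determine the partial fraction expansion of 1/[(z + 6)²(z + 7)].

Cover-up at z=-7: γ = 1/(-7 + 6)² = 1. Cover-up at z=-6: β = 1/(-6 + 7) = 1. Comparing z² coeff: α = -γ = -1
Result: -1/(z + 6) + 1/(z + 6)² + 1/(z + 7)


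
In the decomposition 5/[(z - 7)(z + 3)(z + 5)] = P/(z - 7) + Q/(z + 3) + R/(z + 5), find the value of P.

Cover-up at z = 7: P = 5/[(7 + 3)(7 + 5)] = 5/[(10)(12)] = 5/120 = 1/24


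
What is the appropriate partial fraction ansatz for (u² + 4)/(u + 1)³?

Repeated linear factor (power 3): α/(u + 1) + β/(u + 1)² + γ/(u + 1)³


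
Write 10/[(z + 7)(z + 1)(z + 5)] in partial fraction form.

Using cover-up method: A = 5/6, B = 5/12, C = -5/4
Result: (5/6)/(z + 7) + (5/12)/(z + 1) - (5/4)/(z + 5)


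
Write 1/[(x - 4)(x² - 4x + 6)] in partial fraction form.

Cover-up at x = 4: P = 1/(4² - 4·4 + 6) = 1/6. Then Q = -P = -1/6, R = -P·(-4 + 4) = 0
Result: (1/6)/(x - 4) - ((1/6)x)/(x² - 4x + 6)


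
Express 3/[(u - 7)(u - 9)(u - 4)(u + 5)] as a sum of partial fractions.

Using Heaviside cover-up: (-1/24)/(u - 7) + (3/140)/(u - 9) + (1/45)/(u - 4) - (1/504)/(u + 5)


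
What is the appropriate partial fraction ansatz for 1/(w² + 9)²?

Repeated quadratic factor: (Aw + B)/(w² + 9) + (Cw + D)/(w² + 9)²


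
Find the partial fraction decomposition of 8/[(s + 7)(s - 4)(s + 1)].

Using cover-up method: P = 4/33, Q = 8/55, R = -4/15
Result: (4/33)/(s + 7) + (8/55)/(s - 4) - (4/15)/(s + 1)


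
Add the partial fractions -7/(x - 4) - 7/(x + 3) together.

Common denominator (x - 4)(x + 3). Numerator: -7(x + 3) - 7(x - 4) = (-7x - 21) - (7x - 28) = -14x + 7
Result: (-14x + 7)/[(x - 4)(x + 3)]


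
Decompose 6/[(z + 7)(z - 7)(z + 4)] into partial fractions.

Using cover-up method: P = 1/7, Q = 3/77, R = -2/11
Result: (1/7)/(z + 7) + (3/77)/(z - 7) - (2/11)/(z + 4)


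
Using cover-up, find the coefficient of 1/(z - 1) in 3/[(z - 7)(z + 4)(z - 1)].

Cover (z - 1), set z=1: 3/[(1 - 7)(1 + 4)] = -1/10


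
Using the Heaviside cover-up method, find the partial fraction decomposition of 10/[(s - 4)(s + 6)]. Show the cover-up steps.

Cover (s - 4): set s=4, get P = 10/(4 + 6) = 1. Cover (s + 6): set s=-6, get Q = 10/(-6 - 4) = -1.
Result: 1/(s - 4) - 1/(s + 6)


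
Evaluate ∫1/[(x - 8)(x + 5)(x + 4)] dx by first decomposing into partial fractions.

Cover-up: A = 1/156, B = 1/13, C = -1/12. Decomposition: (1/156)/(x - 8) + (1/13)/(x + 5) - (1/12)/(x + 4). Integrate each term: (1/156) ln|(x - 8)| + (1/13) ln|(x + 5)| - (1/12) ln|(x + 4)| + C


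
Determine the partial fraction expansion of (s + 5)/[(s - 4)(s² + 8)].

At s=4: P = (1·4 + 5)/(4² + 8) = 3/8. Q = -P = -3/8, R = 1 - 4·P = -1/2
Result: (3/8)/(s - 4) - ((3/8)s + 1/2)/(s² + 8)


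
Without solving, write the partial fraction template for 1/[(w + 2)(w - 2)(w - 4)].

Three distinct linear factors: A/(w + 2) + B/(w - 2) + C/(w - 4)


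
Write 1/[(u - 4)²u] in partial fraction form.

Cover-up at u=0: C = 1/(0 - 4)² = 1/16. Cover-up at u=4: B = 1/(4 - 0) = 1/4. Comparing u² coeff: A = -C = -1/16
Result: (-1/16)/(u - 4) + (1/4)/(u - 4)² + (1/16)/u


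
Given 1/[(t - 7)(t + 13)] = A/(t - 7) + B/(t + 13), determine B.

Cover-up at t = -13: B = 1/(-13 - 7) = -1/20


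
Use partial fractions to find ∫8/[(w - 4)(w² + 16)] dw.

Cover-up at w=4: α = 8/(4²+16) = 1/4. Coeff matching: β = -1/4, γ = -1. Decomposition: (1/4)/(w - 4) - ((1/4)w + 1)/(w² + 16). Integrate: linear → ln, quadratic → (1/2)ln + arctan: (1/4) ln|(w - 4)| - (1/8) ln(w² + 16) - (1/4) arctan(w/4) + C


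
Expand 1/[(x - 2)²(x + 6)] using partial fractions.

Cover-up at x=-6: C = 1/(-6 - 2)² = 1/64. Cover-up at x=2: B = 1/(2 + 6) = 1/8. Comparing x² coeff: A = -C = -1/64
Result: (-1/64)/(x - 2) + (1/8)/(x - 2)² + (1/64)/(x + 6)


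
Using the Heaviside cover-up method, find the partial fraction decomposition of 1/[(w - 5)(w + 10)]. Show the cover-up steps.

Cover (w - 5): set w=5, get P = 1/(5 + 10) = 1/15. Cover (w + 10): set w=-10, get Q = 1/(-10 - 5) = -1/15.
Result: (1/15)/(w - 5) - (1/15)/(w + 10)


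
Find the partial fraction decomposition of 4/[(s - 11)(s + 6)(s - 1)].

Using cover-up method: P = 2/85, Q = 4/119, R = -2/35
Result: (2/85)/(s - 11) + (4/119)/(s + 6) - (2/35)/(s - 1)


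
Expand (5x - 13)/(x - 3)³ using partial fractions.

(5x - 13) = A(x - 3)² + B(x - 3) + C. At x = 3: C = 5·3 - 13 = 2. Coefficients: A = 0, B = 5
Result: 5/(x - 3)² + 2/(x - 3)³


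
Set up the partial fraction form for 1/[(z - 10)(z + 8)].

Distinct linear factors: A/(z - 10) + B/(z + 8)


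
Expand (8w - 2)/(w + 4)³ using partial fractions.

(8w - 2) = A(w + 4)² + B(w + 4) + C. At w = -4: C = 8·(-4) - 2 = -34. Coefficients: A = 0, B = 8
Result: 8/(w + 4)² - 34/(w + 4)³


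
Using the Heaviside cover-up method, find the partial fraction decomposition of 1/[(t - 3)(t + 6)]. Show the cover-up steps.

Cover (t - 3): set t=3, get A = 1/(3 + 6) = 1/9. Cover (t + 6): set t=-6, get B = 1/(-6 - 3) = -1/9.
Result: (1/9)/(t - 3) - (1/9)/(t + 6)


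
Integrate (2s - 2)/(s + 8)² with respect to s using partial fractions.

Decompose: P = 2, Q = 2·(-8) - 2 = -18, so (2s - 2)/(s + 8)² = 2/(s + 8) - 18/(s + 8)². Integrate: ∫ P/(s + 8) ds = 2 ln|(s + 8)|; ∫ Q/(s + 8)² ds = 18/(s + 8). Sum: 2 ln|(s + 8)| + 18/(s + 8) + C


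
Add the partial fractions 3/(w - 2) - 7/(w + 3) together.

Common denominator (w - 2)(w + 3). Numerator: 3(w + 3) - 7(w - 2) = (3w + 9) - (7w - 14) = -4w + 23
Result: (-4w + 23)/[(w - 2)(w + 3)]


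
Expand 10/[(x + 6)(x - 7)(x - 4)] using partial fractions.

Using cover-up method: A = 1/13, B = 10/39, C = -1/3
Result: (1/13)/(x + 6) + (10/39)/(x - 7) - (1/3)/(x - 4)


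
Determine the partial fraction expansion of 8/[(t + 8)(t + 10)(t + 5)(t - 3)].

Using Heaviside cover-up: (4/33)/(t + 8) - (4/65)/(t + 10) - (1/15)/(t + 5) + (1/143)/(t - 3)


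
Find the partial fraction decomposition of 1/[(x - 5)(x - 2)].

1/(x - 5)(x - 2) = P/(x - 5) + Q/(x - 2). P = 1/(5 - 2) = 1/3, Q = 1/(2 - 5) = -1/3
Result: (1/3)/(x - 5) - (1/3)/(x - 2)


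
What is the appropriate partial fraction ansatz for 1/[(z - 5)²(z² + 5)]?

Repeated linear + quadratic: α/(z - 5) + β/(z - 5)² + (γz + δ)/(z² + 5)


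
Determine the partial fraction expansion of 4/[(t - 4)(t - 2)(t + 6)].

Using cover-up method: α = 1/5, β = -1/4, γ = 1/20
Result: (1/5)/(t - 4) - (1/4)/(t - 2) + (1/20)/(t + 6)


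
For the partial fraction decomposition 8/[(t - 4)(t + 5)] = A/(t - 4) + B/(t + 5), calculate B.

Cover-up at t = -5: B = 8/(-5 - 4) = -8/9


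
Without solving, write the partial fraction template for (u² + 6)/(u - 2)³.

Repeated linear factor (power 3): α/(u - 2) + β/(u - 2)² + γ/(u - 2)³


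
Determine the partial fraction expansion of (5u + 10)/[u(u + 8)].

At u=0: α = (5·0 + 10)/(0 + 8) = 5/4. At u=-8: β = (5·(-8) + 10)/(-8 - 0) = 15/4
Result: (5/4)/u + (15/4)/(u + 8)


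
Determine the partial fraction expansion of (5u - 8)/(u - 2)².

(5u - 8) = α(u - 2) + β. At u = 2: β = 5·2 - 8 = 2. Coeff of u: α = 5
Result: 5/(u - 2) + 2/(u - 2)²


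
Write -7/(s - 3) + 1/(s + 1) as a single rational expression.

Common denominator (s - 3)(s + 1). Numerator: -7(s + 1) + 1(s - 3) = (-7s - 7) + (s - 3) = -6s - 10
Result: (-6s - 10)/[(s - 3)(s + 1)]


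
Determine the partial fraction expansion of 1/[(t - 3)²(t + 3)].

Cover-up at t=-3: C = 1/(-3 - 3)² = 1/36. Cover-up at t=3: B = 1/(3 + 3) = 1/6. Comparing t² coeff: A = -C = -1/36
Result: (-1/36)/(t - 3) + (1/6)/(t - 3)² + (1/36)/(t + 3)


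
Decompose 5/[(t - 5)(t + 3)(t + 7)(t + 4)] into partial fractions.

Using Heaviside cover-up: (5/864)/(t - 5) - (5/32)/(t + 3) - (5/144)/(t + 7) + (5/27)/(t + 4)


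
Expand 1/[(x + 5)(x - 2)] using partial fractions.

1/(x + 5)(x - 2) = P/(x + 5) + Q/(x - 2). P = 1/(-5 - 2) = -1/7, Q = 1/(2 + 5) = 1/7
Result: (-1/7)/(x + 5) + (1/7)/(x - 2)


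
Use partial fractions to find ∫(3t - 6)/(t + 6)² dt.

Decompose: α = 3, β = 3·(-6) - 6 = -24, so (3t - 6)/(t + 6)² = 3/(t + 6) - 24/(t + 6)². Integrate: ∫ α/(t + 6) dt = 3 ln|(t + 6)|; ∫ β/(t + 6)² dt = 24/(t + 6). Sum: 3 ln|(t + 6)| + 24/(t + 6) + C


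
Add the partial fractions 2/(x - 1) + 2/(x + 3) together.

Common denominator (x - 1)(x + 3). Numerator: 2(x + 3) + 2(x - 1) = (2x + 6) + (2x - 2) = 4x + 4
Result: (4x + 4)/[(x - 1)(x + 3)]


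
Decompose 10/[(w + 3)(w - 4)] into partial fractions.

10/(w + 3)(w - 4) = α/(w + 3) + β/(w - 4). α = 10/(-3 - 4) = -10/7, β = 10/(4 + 3) = 10/7
Result: (-10/7)/(w + 3) + (10/7)/(w - 4)


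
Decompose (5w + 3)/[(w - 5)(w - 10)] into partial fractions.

At w=5: P = (5·5 + 3)/(5 - 10) = -28/5. At w=10: Q = (5·10 + 3)/(10 - 5) = 53/5
Result: (-28/5)/(w - 5) + (53/5)/(w - 10)


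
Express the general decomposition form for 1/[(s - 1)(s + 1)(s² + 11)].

Two linear + quadratic: α/(s - 1) + β/(s + 1) + (γs + δ)/(s² + 11)


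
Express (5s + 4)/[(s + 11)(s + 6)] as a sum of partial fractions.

At s=-11: α = (5·(-11) + 4)/(-11 + 6) = 51/5. At s=-6: β = (5·(-6) + 4)/(-6 + 11) = -26/5
Result: (51/5)/(s + 11) - (26/5)/(s + 6)


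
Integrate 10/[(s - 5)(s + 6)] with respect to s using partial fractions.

Decompose: 10/[(s - 5)(s + 6)] = (10/11)/(s - 5) - (10/11)/(s + 6). Integrate each term: (10/11) ln|(s - 5)| - (10/11) ln|(s + 6)| + C


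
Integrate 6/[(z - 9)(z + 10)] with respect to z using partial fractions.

Decompose: 6/[(z - 9)(z + 10)] = (6/19)/(z - 9) - (6/19)/(z + 10). Integrate each term: (6/19) ln|(z - 9)| - (6/19) ln|(z + 10)| + C


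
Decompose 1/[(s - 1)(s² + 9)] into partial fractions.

Cover-up at s = 1: A = 1/(1² + 9) = 1/10. Then B = -A = -1/10, C = -A·(0 + 1) = -1/10
Result: (1/10)/(s - 1) - ((1/10)s + 1/10)/(s² + 9)


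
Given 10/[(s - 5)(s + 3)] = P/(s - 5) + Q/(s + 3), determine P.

Cover-up at s = 5: P = 10/(5 + 3) = 10/8 = 5/4


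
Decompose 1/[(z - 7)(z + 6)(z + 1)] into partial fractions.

Using cover-up method: α = 1/104, β = 1/65, γ = -1/40
Result: (1/104)/(z - 7) + (1/65)/(z + 6) - (1/40)/(z + 1)


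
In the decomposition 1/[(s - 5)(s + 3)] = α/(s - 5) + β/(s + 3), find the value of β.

Cover-up at s = -3: β = 1/(-3 - 5) = -1/8


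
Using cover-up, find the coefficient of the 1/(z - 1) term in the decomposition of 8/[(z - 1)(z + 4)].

Cover (z - 1), set z=1: 8/((z + 4) at z=1) = 8/(5) = 8/5


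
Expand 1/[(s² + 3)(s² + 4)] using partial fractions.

Coefficient matching gives P = R = 0, Q = 1/(4-3) = 1, S = -Q = -1
Result: 1/(s² + 3) - 1/(s² + 4)


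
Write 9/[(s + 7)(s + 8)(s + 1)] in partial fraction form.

Using cover-up method: α = -3/2, β = 9/7, γ = 3/14
Result: (-3/2)/(s + 7) + (9/7)/(s + 8) + (3/14)/(s + 1)


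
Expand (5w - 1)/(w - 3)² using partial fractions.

(5w - 1) = A(w - 3) + B. At w = 3: B = 5·3 - 1 = 14. Coeff of w: A = 5
Result: 5/(w - 3) + 14/(w - 3)²


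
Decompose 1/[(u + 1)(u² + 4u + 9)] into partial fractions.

Cover-up at u = -1: A = 1/((-1)² + 4·(-1) + 9) = 1/6. Then B = -A = -1/6, C = -A·(4 - 1) = -1/2
Result: (1/6)/(u + 1) - ((1/6)u + 1/2)/(u² + 4u + 9)


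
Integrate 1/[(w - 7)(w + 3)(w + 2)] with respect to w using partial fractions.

Cover-up: P = 1/90, Q = 1/10, R = -1/9. Decomposition: (1/90)/(w - 7) + (1/10)/(w + 3) - (1/9)/(w + 2). Integrate each term: (1/90) ln|(w - 7)| + (1/10) ln|(w + 3)| - (1/9) ln|(w + 2)| + C


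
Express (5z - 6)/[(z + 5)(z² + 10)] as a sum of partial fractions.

At z=-5: α = (5·(-5) - 6)/((-5)² + 10) = -31/35. β = -α = 31/35, γ = 5 - (-5)·α = 4/7
Result: (-31/35)/(z + 5) + ((31/35)z + 4/7)/(z² + 10)


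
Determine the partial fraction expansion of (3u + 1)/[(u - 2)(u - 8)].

At u=2: α = (3·2 + 1)/(2 - 8) = -7/6. At u=8: β = (3·8 + 1)/(8 - 2) = 25/6
Result: (-7/6)/(u - 2) + (25/6)/(u - 8)


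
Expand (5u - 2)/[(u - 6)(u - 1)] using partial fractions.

At u=6: A = (5·6 - 2)/(6 - 1) = 28/5. At u=1: B = (5·1 - 2)/(1 - 6) = -3/5
Result: (28/5)/(u - 6) - (3/5)/(u - 1)


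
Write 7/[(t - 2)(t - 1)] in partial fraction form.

7/(t - 2)(t - 1) = α/(t - 2) + β/(t - 1). α = 7/(2 - 1) = 7, β = 7/(1 - 2) = -7
Result: 7/(t - 2) - 7/(t - 1)


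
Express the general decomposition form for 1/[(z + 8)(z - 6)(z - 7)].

Three distinct linear factors: A/(z + 8) + B/(z - 6) + C/(z - 7)


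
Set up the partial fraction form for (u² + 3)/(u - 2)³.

Repeated linear factor (power 3): A/(u - 2) + B/(u - 2)² + C/(u - 2)³


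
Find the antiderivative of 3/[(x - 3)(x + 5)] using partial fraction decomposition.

Decompose: 3/[(x - 3)(x + 5)] = (3/8)/(x - 3) - (3/8)/(x + 5). Integrate each term: (3/8) ln|(x - 3)| - (3/8) ln|(x + 5)| + C


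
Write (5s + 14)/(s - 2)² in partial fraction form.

(5s + 14) = A(s - 2) + B. At s = 2: B = 5·2 + 14 = 24. Coeff of s: A = 5
Result: 5/(s - 2) + 24/(s - 2)²


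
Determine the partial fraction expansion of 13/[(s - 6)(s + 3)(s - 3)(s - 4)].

Using Heaviside cover-up: (13/54)/(s - 6) - (13/378)/(s + 3) + (13/18)/(s - 3) - (13/14)/(s - 4)


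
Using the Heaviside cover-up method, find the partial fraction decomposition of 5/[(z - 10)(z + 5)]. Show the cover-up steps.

Cover (z - 10): set z=10, get A = 5/(10 + 5) = 1/3. Cover (z + 5): set z=-5, get B = 5/(-5 - 10) = -1/3.
Result: (1/3)/(z - 10) - (1/3)/(z + 5)


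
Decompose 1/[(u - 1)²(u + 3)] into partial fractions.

Cover-up at u=-3: γ = 1/(-3 - 1)² = 1/16. Cover-up at u=1: β = 1/(1 + 3) = 1/4. Comparing u² coeff: α = -γ = -1/16
Result: (-1/16)/(u - 1) + (1/4)/(u - 1)² + (1/16)/(u + 3)


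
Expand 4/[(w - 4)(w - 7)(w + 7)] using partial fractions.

Using cover-up method: P = -4/33, Q = 2/21, R = 2/77
Result: (-4/33)/(w - 4) + (2/21)/(w - 7) + (2/77)/(w + 7)


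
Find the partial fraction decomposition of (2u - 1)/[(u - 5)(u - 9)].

At u=5: P = (2·5 - 1)/(5 - 9) = -9/4. At u=9: Q = (2·9 - 1)/(9 - 5) = 17/4
Result: (-9/4)/(u - 5) + (17/4)/(u - 9)


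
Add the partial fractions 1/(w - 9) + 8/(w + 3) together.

Common denominator (w - 9)(w + 3). Numerator: 1(w + 3) + 8(w - 9) = (w + 3) + (8w - 72) = 9w - 69
Result: (9w - 69)/[(w - 9)(w + 3)]


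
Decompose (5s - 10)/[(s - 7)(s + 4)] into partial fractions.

At s=7: A = (5·7 - 10)/(7 + 4) = 25/11. At s=-4: B = (5·(-4) - 10)/(-4 - 7) = 30/11
Result: (25/11)/(s - 7) + (30/11)/(s + 4)


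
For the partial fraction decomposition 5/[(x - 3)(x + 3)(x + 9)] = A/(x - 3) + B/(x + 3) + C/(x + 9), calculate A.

Cover-up at x = 3: A = 5/[(3 + 3)(3 + 9)] = 5/[(6)(12)] = 5/72


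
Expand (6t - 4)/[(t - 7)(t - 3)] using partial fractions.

At t=7: P = (6·7 - 4)/(7 - 3) = 19/2. At t=3: Q = (6·3 - 4)/(3 - 7) = -7/2
Result: (19/2)/(t - 7) - (7/2)/(t - 3)


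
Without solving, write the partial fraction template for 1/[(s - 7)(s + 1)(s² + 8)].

Two linear + quadratic: P/(s - 7) + Q/(s + 1) + (Rs + S)/(s² + 8)


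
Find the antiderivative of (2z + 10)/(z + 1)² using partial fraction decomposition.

Decompose: P = 2, Q = 2·(-1) + 10 = 8, so (2z + 10)/(z + 1)² = 2/(z + 1) + 8/(z + 1)². Integrate: ∫ P/(z + 1) dz = 2 ln|(z + 1)|; ∫ Q/(z + 1)² dz = -8/(z + 1). Sum: 2 ln|(z + 1)| - 8/(z + 1) + C


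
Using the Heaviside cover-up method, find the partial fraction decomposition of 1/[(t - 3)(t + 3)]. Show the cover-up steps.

Cover (t - 3): set t=3, get α = 1/(3 + 3) = 1/6. Cover (t + 3): set t=-3, get β = 1/(-3 - 3) = -1/6.
Result: (1/6)/(t - 3) - (1/6)/(t + 3)


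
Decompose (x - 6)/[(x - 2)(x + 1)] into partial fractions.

At x=2: A = (1·2 - 6)/(2 + 1) = -4/3. At x=-1: B = (1·(-1) - 6)/(-1 - 2) = 7/3
Result: (-4/3)/(x - 2) + (7/3)/(x + 1)


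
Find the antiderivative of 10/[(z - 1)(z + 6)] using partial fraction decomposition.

Decompose: 10/[(z - 1)(z + 6)] = (10/7)/(z - 1) - (10/7)/(z + 6). Integrate each term: (10/7) ln|(z - 1)| - (10/7) ln|(z + 6)| + C


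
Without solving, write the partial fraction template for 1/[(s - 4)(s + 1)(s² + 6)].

Two linear + quadratic: α/(s - 4) + β/(s + 1) + (γs + δ)/(s² + 6)


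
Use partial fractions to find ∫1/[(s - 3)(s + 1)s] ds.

Cover-up: A = 1/12, B = 1/4, C = -1/3. Decomposition: (1/12)/(s - 3) + (1/4)/(s + 1) - (1/3)/s. Integrate each term: (1/12) ln|(s - 3)| + (1/4) ln|(s + 1)| - (1/3) ln|s| + C


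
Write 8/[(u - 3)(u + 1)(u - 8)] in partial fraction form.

Using cover-up method: P = -2/5, Q = 2/9, R = 8/45
Result: (-2/5)/(u - 3) + (2/9)/(u + 1) + (8/45)/(u - 8)


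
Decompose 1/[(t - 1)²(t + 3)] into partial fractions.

Cover-up at t=-3: R = 1/(-3 - 1)² = 1/16. Cover-up at t=1: Q = 1/(1 + 3) = 1/4. Comparing t² coeff: P = -R = -1/16
Result: (-1/16)/(t - 1) + (1/4)/(t - 1)² + (1/16)/(t + 3)


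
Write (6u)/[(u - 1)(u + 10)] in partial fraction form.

At u=1: α = (6·1 + 0)/(1 + 10) = 6/11. At u=-10: β = (6·(-10) + 0)/(-10 - 1) = 60/11
Result: (6/11)/(u - 1) + (60/11)/(u + 10)


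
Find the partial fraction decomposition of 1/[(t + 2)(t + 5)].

1/(t + 2)(t + 5) = A/(t + 2) + B/(t + 5). A = 1/(-2 + 5) = 1/3, B = 1/(-5 + 2) = -1/3
Result: (1/3)/(t + 2) - (1/3)/(t + 5)


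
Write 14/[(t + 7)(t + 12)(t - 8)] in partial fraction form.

Using cover-up method: P = -14/75, Q = 7/50, R = 7/150
Result: (-14/75)/(t + 7) + (7/50)/(t + 12) + (7/150)/(t - 8)


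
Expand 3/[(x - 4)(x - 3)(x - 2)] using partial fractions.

Using cover-up method: P = 3/2, Q = -3, R = 3/2
Result: (3/2)/(x - 4) - 3/(x - 3) + (3/2)/(x - 2)


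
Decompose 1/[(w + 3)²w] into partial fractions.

Cover-up at w=0: R = 1/(0 + 3)² = 1/9. Cover-up at w=-3: Q = 1/(-3 - 0) = -1/3. Comparing w² coeff: P = -R = -1/9
Result: (-1/9)/(w + 3) - (1/3)/(w + 3)² + (1/9)/w


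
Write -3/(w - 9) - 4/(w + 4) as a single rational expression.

Common denominator (w - 9)(w + 4). Numerator: -3(w + 4) - 4(w - 9) = (-3w - 12) - (4w - 36) = -7w + 24
Result: (-7w + 24)/[(w - 9)(w + 4)]


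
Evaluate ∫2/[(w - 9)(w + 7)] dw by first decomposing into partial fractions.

Decompose: 2/[(w - 9)(w + 7)] = (1/8)/(w - 9) - (1/8)/(w + 7). Integrate each term: (1/8) ln|(w - 9)| - (1/8) ln|(w + 7)| + C


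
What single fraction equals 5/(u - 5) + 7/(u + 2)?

Common denominator (u - 5)(u + 2). Numerator: 5(u + 2) + 7(u - 5) = (5u + 10) + (7u - 35) = 12u - 25
Result: (12u - 25)/[(u - 5)(u + 2)]


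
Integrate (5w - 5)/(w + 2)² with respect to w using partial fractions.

Decompose: α = 5, β = 5·(-2) - 5 = -15, so (5w - 5)/(w + 2)² = 5/(w + 2) - 15/(w + 2)². Integrate: ∫ α/(w + 2) dw = 5 ln|(w + 2)|; ∫ β/(w + 2)² dw = 15/(w + 2). Sum: 5 ln|(w + 2)| + 15/(w + 2) + C


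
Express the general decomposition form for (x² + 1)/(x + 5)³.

Repeated linear factor (power 3): P/(x + 5) + Q/(x + 5)² + R/(x + 5)³


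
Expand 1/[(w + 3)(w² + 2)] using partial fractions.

Cover-up at w = -3: P = 1/((-3)² + 2) = 1/11. Then Q = -P = -1/11, R = -P·(0 - 3) = 3/11
Result: (1/11)/(w + 3) - ((1/11)w - 3/11)/(w² + 2)


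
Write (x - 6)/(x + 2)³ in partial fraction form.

(x - 6) = A(x + 2)² + B(x + 2) + C. At x = -2: C = 1·(-2) - 6 = -8. Coefficients: A = 0, B = 1
Result: 1/(x + 2)² - 8/(x + 2)³


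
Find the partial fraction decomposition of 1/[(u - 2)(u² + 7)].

Cover-up at u = 2: α = 1/(2² + 7) = 1/11. Then β = -α = -1/11, γ = -α·(0 + 2) = -2/11
Result: (1/11)/(u - 2) - ((1/11)u + 2/11)/(u² + 7)


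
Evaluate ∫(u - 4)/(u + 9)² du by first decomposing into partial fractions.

Decompose: A = 1, B = 1·(-9) - 4 = -13, so (u - 4)/(u + 9)² = 1/(u + 9) - 13/(u + 9)². Integrate: ∫ A/(u + 9) du = ln|(u + 9)|; ∫ B/(u + 9)² du = 13/(u + 9). Sum: ln|(u + 9)| + 13/(u + 9) + C


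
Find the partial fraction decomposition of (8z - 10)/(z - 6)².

(8z - 10) = A(z - 6) + B. At z = 6: B = 8·6 - 10 = 38. Coeff of z: A = 8
Result: 8/(z - 6) + 38/(z - 6)²


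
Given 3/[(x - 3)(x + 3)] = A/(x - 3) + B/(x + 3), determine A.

Cover-up at x = 3: A = 3/(3 + 3) = 3/6 = 1/2


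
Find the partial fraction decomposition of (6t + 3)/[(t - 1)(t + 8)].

At t=1: A = (6·1 + 3)/(1 + 8) = 1. At t=-8: B = (6·(-8) + 3)/(-8 - 1) = 5
Result: 1/(t - 1) + 5/(t + 8)


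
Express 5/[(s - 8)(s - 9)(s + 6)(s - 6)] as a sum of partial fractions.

Using Heaviside cover-up: (-5/28)/(s - 8) + (1/9)/(s - 9) - (1/504)/(s + 6) + (5/72)/(s - 6)


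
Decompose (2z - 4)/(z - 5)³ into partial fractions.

(2z - 4) = α(z - 5)² + β(z - 5) + γ. At z = 5: γ = 2·5 - 4 = 6. Coefficients: α = 0, β = 2
Result: 2/(z - 5)² + 6/(z - 5)³


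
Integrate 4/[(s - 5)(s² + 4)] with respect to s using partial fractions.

Cover-up at s=5: α = 4/(5²+4) = 4/29. Coeff matching: β = -4/29, γ = -20/29. Decomposition: (4/29)/(s - 5) - ((4/29)s + 20/29)/(s² + 4). Integrate: linear → ln, quadratic → (1/2)ln + arctan: (4/29) ln|(s - 5)| - (2/29) ln(s² + 4) - (10/29) arctan(s/2) + C


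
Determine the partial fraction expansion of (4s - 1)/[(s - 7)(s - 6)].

At s=7: P = (4·7 - 1)/(7 - 6) = 27. At s=6: Q = (4·6 - 1)/(6 - 7) = -23
Result: 27/(s - 7) - 23/(s - 6)


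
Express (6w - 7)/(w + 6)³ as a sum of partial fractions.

(6w - 7) = α(w + 6)² + β(w + 6) + γ. At w = -6: γ = 6·(-6) - 7 = -43. Coefficients: α = 0, β = 6
Result: 6/(w + 6)² - 43/(w + 6)³


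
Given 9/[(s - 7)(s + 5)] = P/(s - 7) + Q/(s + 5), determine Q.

Cover-up at s = -5: Q = 9/(-5 - 7) = -9/12 = -3/4


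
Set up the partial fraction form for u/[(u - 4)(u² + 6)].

Linear + irreducible quadratic: α/(u - 4) + (βu + γ)/(u² + 6)


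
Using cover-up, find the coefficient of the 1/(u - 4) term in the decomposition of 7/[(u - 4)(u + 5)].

Cover (u - 4), set u=4: 7/((u + 5) at u=4) = 7/(9) = 7/9


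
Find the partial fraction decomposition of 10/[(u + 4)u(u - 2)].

Using cover-up method: P = 5/12, Q = -5/4, R = 5/6
Result: (5/12)/(u + 4) - (5/4)/u + (5/6)/(u - 2)


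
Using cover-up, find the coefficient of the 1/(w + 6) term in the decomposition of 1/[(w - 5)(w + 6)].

Cover (w + 6), set w=-6: 1/((w - 5) at w=-6) = 1/(-11) = -1/11


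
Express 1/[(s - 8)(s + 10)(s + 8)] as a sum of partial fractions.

Using cover-up method: P = 1/288, Q = 1/36, R = -1/32
Result: (1/288)/(s - 8) + (1/36)/(s + 10) - (1/32)/(s + 8)


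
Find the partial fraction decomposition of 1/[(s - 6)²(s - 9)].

Cover-up at s=9: C = 1/(9 - 6)² = 1/9. Cover-up at s=6: B = 1/(6 - 9) = -1/3. Comparing s² coeff: A = -C = -1/9
Result: (-1/9)/(s - 6) - (1/3)/(s - 6)² + (1/9)/(s - 9)


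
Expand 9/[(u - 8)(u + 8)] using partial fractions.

9/(u - 8)(u + 8) = α/(u - 8) + β/(u + 8). α = 9/(8 + 8) = 9/16, β = 9/(-8 - 8) = -9/16
Result: (9/16)/(u - 8) - (9/16)/(u + 8)


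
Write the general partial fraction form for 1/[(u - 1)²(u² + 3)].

Repeated linear + quadratic: P/(u - 1) + Q/(u - 1)² + (Ru + S)/(u² + 3)


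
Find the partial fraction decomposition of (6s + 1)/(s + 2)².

(6s + 1) = A(s + 2) + B. At s = -2: B = 6·(-2) + 1 = -11. Coeff of s: A = 6
Result: 6/(s + 2) - 11/(s + 2)²


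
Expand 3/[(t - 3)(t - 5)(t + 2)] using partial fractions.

Using cover-up method: α = -3/10, β = 3/14, γ = 3/35
Result: (-3/10)/(t - 3) + (3/14)/(t - 5) + (3/35)/(t + 2)


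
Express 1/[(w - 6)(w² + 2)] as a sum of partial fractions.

Cover-up at w = 6: A = 1/(6² + 2) = 1/38. Then B = -A = -1/38, C = -A·(0 + 6) = -3/19
Result: (1/38)/(w - 6) - ((1/38)w + 3/19)/(w² + 2)


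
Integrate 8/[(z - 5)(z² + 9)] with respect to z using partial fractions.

Cover-up at z=5: P = 8/(5²+9) = 4/17. Coeff matching: Q = -4/17, R = -20/17. Decomposition: (4/17)/(z - 5) - ((4/17)z + 20/17)/(z² + 9). Integrate: linear → ln, quadratic → (1/2)ln + arctan: (4/17) ln|(z - 5)| - (2/17) ln(z² + 9) - (20/51) arctan(z/3) + C


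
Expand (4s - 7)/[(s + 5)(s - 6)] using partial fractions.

At s=-5: A = (4·(-5) - 7)/(-5 - 6) = 27/11. At s=6: B = (4·6 - 7)/(6 + 5) = 17/11
Result: (27/11)/(s + 5) + (17/11)/(s - 6)


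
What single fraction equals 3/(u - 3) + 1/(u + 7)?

Common denominator (u - 3)(u + 7). Numerator: 3(u + 7) + 1(u - 3) = (3u + 21) + (u - 3) = 4u + 18
Result: (4u + 18)/[(u - 3)(u + 7)]


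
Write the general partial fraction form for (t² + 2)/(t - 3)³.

Repeated linear factor (power 3): P/(t - 3) + Q/(t - 3)² + R/(t - 3)³


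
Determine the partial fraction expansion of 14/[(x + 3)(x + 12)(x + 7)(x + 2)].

Using Heaviside cover-up: (-7/18)/(x + 3) - (7/225)/(x + 12) + (7/50)/(x + 7) + (7/25)/(x + 2)


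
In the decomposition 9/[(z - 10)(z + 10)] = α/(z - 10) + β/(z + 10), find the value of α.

Cover-up at z = 10: α = 9/(10 + 10) = 9/20


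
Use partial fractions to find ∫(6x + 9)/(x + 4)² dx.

Decompose: P = 6, Q = 6·(-4) + 9 = -15, so (6x + 9)/(x + 4)² = 6/(x + 4) - 15/(x + 4)². Integrate: ∫ P/(x + 4) dx = 6 ln|(x + 4)|; ∫ Q/(x + 4)² dx = 15/(x + 4). Sum: 6 ln|(x + 4)| + 15/(x + 4) + C


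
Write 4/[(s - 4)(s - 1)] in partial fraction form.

4/(s - 4)(s - 1) = P/(s - 4) + Q/(s - 1). P = 4/(4 - 1) = 4/3, Q = 4/(1 - 4) = -4/3
Result: (4/3)/(s - 4) - (4/3)/(s - 1)


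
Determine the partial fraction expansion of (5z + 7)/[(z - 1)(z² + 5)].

At z=1: P = (5·1 + 7)/(1² + 5) = 2. Q = -P = -2, R = 5 - 1·P = 3
Result: 2/(z - 1) - (2z - 3)/(z² + 5)


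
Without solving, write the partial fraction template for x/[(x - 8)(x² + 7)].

Linear + irreducible quadratic: P/(x - 8) + (Qx + R)/(x² + 7)


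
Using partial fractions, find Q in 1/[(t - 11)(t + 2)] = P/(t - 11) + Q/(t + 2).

Cover-up at t = -2: Q = 1/(-2 - 11) = -1/13


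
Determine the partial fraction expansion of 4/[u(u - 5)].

4/u(u - 5) = A/u + B/(u - 5). A = 4/(0 - 5) = -4/5, B = 4/(5 - 0) = 4/5
Result: (-4/5)/u + (4/5)/(u - 5)


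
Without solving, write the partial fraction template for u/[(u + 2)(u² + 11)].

Linear + irreducible quadratic: A/(u + 2) + (Bu + C)/(u² + 11)


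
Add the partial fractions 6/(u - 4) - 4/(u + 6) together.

Common denominator (u - 4)(u + 6). Numerator: 6(u + 6) - 4(u - 4) = (6u + 36) - (4u - 16) = 2u + 52
Result: (2u + 52)/[(u - 4)(u + 6)]


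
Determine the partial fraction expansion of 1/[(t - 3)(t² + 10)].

Cover-up at t = 3: A = 1/(3² + 10) = 1/19. Then B = -A = -1/19, C = -A·(0 + 3) = -3/19
Result: (1/19)/(t - 3) - ((1/19)t + 3/19)/(t² + 10)


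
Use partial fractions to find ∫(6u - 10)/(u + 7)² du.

Decompose: P = 6, Q = 6·(-7) - 10 = -52, so (6u - 10)/(u + 7)² = 6/(u + 7) - 52/(u + 7)². Integrate: ∫ P/(u + 7) du = 6 ln|(u + 7)|; ∫ Q/(u + 7)² du = 52/(u + 7). Sum: 6 ln|(u + 7)| + 52/(u + 7) + C


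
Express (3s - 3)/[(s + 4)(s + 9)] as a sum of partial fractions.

At s=-4: α = (3·(-4) - 3)/(-4 + 9) = -3. At s=-9: β = (3·(-9) - 3)/(-9 + 4) = 6
Result: -3/(s + 4) + 6/(s + 9)


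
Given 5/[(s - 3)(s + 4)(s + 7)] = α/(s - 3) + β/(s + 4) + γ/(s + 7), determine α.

Cover-up at s = 3: α = 5/[(3 + 4)(3 + 7)] = 5/[(7)(10)] = 5/70 = 1/14


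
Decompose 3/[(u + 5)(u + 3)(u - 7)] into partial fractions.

Using cover-up method: A = 1/8, B = -3/20, C = 1/40
Result: (1/8)/(u + 5) - (3/20)/(u + 3) + (1/40)/(u - 7)


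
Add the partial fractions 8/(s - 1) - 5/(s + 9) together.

Common denominator (s - 1)(s + 9). Numerator: 8(s + 9) - 5(s - 1) = (8s + 72) - (5s - 5) = 3s + 77
Result: (3s + 77)/[(s - 1)(s + 9)]


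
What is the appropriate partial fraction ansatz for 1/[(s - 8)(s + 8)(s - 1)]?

Three distinct linear factors: P/(s - 8) + Q/(s + 8) + R/(s - 1)


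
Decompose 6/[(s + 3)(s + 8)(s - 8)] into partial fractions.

Using cover-up method: A = -6/55, B = 3/40, C = 3/88
Result: (-6/55)/(s + 3) + (3/40)/(s + 8) + (3/88)/(s - 8)


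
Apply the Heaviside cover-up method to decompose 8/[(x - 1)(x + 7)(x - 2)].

Cover (x - 1), x=1: α = 8/[(1 + 7)(1 - 2)] = -1. Cover (x + 7), x=-7: β = 8/[(-7 - 1)(-7 - 2)] = 1/9. Cover (x - 2), x=2: γ = 8/[(2 - 1)(2 + 7)] = 8/9.
Result: -1/(x - 1) + (1/9)/(x + 7) + (8/9)/(x - 2)


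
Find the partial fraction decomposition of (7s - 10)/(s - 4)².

(7s - 10) = P(s - 4) + Q. At s = 4: Q = 7·4 - 10 = 18. Coeff of s: P = 7
Result: 7/(s - 4) + 18/(s - 4)²


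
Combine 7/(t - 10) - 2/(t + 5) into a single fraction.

Common denominator (t - 10)(t + 5). Numerator: 7(t + 5) - 2(t - 10) = (7t + 35) - (2t - 20) = 5t + 55
Result: (5t + 55)/[(t - 10)(t + 5)]


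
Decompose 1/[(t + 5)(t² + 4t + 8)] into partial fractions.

Cover-up at t = -5: P = 1/((-5)² + 4·(-5) + 8) = 1/13. Then Q = -P = -1/13, R = -P·(4 - 5) = 1/13
Result: (1/13)/(t + 5) - ((1/13)t - 1/13)/(t² + 4t + 8)


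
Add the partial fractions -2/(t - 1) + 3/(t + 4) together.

Common denominator (t - 1)(t + 4). Numerator: -2(t + 4) + 3(t - 1) = (-2t - 8) + (3t - 3) = t - 11
Result: (t - 11)/[(t - 1)(t + 4)]


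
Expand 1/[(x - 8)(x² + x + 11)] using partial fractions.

Cover-up at x = 8: α = 1/(8² + 1·8 + 11) = 1/83. Then β = -α = -1/83, γ = -α·(1 + 8) = -9/83
Result: (1/83)/(x - 8) - ((1/83)x + 9/83)/(x² + x + 11)


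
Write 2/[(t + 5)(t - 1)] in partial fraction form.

2/(t + 5)(t - 1) = α/(t + 5) + β/(t - 1). α = 2/(-5 - 1) = -1/3, β = 2/(1 + 5) = 1/3
Result: (-1/3)/(t + 5) + (1/3)/(t - 1)


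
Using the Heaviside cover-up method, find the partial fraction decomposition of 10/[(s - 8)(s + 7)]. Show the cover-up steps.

Cover (s - 8): set s=8, get A = 10/(8 + 7) = 2/3. Cover (s + 7): set s=-7, get B = 10/(-7 - 8) = -2/3.
Result: (2/3)/(s - 8) - (2/3)/(s + 7)


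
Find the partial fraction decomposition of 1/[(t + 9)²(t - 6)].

Cover-up at t=6: R = 1/(6 + 9)² = 1/225. Cover-up at t=-9: Q = 1/(-9 - 6) = -1/15. Comparing t² coeff: P = -R = -1/225
Result: (-1/225)/(t + 9) - (1/15)/(t + 9)² + (1/225)/(t - 6)


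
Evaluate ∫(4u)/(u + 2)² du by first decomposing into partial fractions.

Decompose: A = 4, B = 4·(-2) + 0 = -8, so (4u)/(u + 2)² = 4/(u + 2) - 8/(u + 2)². Integrate: ∫ A/(u + 2) du = 4 ln|(u + 2)|; ∫ B/(u + 2)² du = 8/(u + 2). Sum: 4 ln|(u + 2)| + 8/(u + 2) + C


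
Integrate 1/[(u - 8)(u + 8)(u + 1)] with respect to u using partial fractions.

Cover-up: α = 1/144, β = 1/112, γ = -1/63. Decomposition: (1/144)/(u - 8) + (1/112)/(u + 8) - (1/63)/(u + 1). Integrate each term: (1/144) ln|(u - 8)| + (1/112) ln|(u + 8)| - (1/63) ln|(u + 1)| + C


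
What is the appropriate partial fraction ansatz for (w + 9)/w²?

Repeated linear factor: A/w + B/w²


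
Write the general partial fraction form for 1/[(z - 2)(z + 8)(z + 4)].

Three distinct linear factors: α/(z - 2) + β/(z + 8) + γ/(z + 4)


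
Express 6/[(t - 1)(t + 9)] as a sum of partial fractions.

6/(t - 1)(t + 9) = P/(t - 1) + Q/(t + 9). P = 6/(1 + 9) = 3/5, Q = 6/(-9 - 1) = -3/5
Result: (3/5)/(t - 1) - (3/5)/(t + 9)


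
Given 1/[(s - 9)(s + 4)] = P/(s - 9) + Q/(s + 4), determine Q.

Cover-up at s = -4: Q = 1/(-4 - 9) = -1/13


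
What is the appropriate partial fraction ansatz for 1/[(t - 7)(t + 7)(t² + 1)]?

Two linear + quadratic: A/(t - 7) + B/(t + 7) + (Ct + D)/(t² + 1)


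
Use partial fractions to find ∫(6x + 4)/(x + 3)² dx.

Decompose: α = 6, β = 6·(-3) + 4 = -14, so (6x + 4)/(x + 3)² = 6/(x + 3) - 14/(x + 3)². Integrate: ∫ α/(x + 3) dx = 6 ln|(x + 3)|; ∫ β/(x + 3)² dx = 14/(x + 3). Sum: 6 ln|(x + 3)| + 14/(x + 3) + C


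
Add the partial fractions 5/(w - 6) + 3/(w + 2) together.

Common denominator (w - 6)(w + 2). Numerator: 5(w + 2) + 3(w - 6) = (5w + 10) + (3w - 18) = 8w - 8
Result: (8w - 8)/[(w - 6)(w + 2)]


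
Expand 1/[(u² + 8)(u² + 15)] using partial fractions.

Coefficient matching gives A = C = 0, B = 1/(15-8) = 1/7, D = -B = -1/7
Result: (1/7)/(u² + 8) - (1/7)/(u² + 15)


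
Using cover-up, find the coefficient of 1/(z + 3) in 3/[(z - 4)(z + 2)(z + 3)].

Cover (z + 3), set z=-3: 3/[(-3 - 4)(-3 + 2)] = 3/7


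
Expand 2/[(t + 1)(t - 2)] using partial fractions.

2/(t + 1)(t - 2) = P/(t + 1) + Q/(t - 2). P = 2/(-1 - 2) = -2/3, Q = 2/(2 + 1) = 2/3
Result: (-2/3)/(t + 1) + (2/3)/(t - 2)


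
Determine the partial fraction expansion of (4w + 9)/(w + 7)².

(4w + 9) = P(w + 7) + Q. At w = -7: Q = 4·(-7) + 9 = -19. Coeff of w: P = 4
Result: 4/(w + 7) - 19/(w + 7)²


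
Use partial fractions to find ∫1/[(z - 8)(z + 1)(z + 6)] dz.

Cover-up: α = 1/126, β = -1/45, γ = 1/70. Decomposition: (1/126)/(z - 8) - (1/45)/(z + 1) + (1/70)/(z + 6). Integrate each term: (1/126) ln|(z - 8)| - (1/45) ln|(z + 1)| + (1/70) ln|(z + 6)| + C


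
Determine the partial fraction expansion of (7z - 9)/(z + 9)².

(7z - 9) = A(z + 9) + B. At z = -9: B = 7·(-9) - 9 = -72. Coeff of z: A = 7
Result: 7/(z + 9) - 72/(z + 9)²


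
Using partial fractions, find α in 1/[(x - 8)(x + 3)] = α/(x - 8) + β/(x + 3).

Cover-up at x = 8: α = 1/(8 + 3) = 1/11


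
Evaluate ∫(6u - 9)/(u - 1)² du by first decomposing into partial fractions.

Decompose: P = 6, Q = 6·1 - 9 = -3, so (6u - 9)/(u - 1)² = 6/(u - 1) - 3/(u - 1)². Integrate: ∫ P/(u - 1) du = 6 ln|(u - 1)|; ∫ Q/(u - 1)² du = 3/(u - 1). Sum: 6 ln|(u - 1)| + 3/(u - 1) + C


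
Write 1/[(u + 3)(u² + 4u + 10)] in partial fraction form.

Cover-up at u = -3: α = 1/((-3)² + 4·(-3) + 10) = 1/7. Then β = -α = -1/7, γ = -α·(4 - 3) = -1/7
Result: (1/7)/(u + 3) - ((1/7)u + 1/7)/(u² + 4u + 10)


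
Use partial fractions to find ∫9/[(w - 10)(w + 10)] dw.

Decompose: 9/[(w - 10)(w + 10)] = (9/20)/(w - 10) - (9/20)/(w + 10). Integrate each term: (9/20) ln|(w - 10)| - (9/20) ln|(w + 10)| + C


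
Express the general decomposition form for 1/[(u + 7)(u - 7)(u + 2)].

Three distinct linear factors: P/(u + 7) + Q/(u - 7) + R/(u + 2)


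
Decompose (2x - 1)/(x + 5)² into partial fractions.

(2x - 1) = α(x + 5) + β. At x = -5: β = 2·(-5) - 1 = -11. Coeff of x: α = 2
Result: 2/(x + 5) - 11/(x + 5)²


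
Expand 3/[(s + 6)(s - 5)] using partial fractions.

3/(s + 6)(s - 5) = α/(s + 6) + β/(s - 5). α = 3/(-6 - 5) = -3/11, β = 3/(5 + 6) = 3/11
Result: (-3/11)/(s + 6) + (3/11)/(s - 5)


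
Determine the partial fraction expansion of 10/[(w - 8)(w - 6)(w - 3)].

Using cover-up method: P = 1, Q = -5/3, R = 2/3
Result: 1/(w - 8) - (5/3)/(w - 6) + (2/3)/(w - 3)


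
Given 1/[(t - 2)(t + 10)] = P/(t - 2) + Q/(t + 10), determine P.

Cover-up at t = 2: P = 1/(2 + 10) = 1/12


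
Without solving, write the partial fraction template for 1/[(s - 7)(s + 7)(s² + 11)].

Two linear + quadratic: A/(s - 7) + B/(s + 7) + (Cs + D)/(s² + 11)


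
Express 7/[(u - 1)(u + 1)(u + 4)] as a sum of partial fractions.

Using cover-up method: α = 7/10, β = -7/6, γ = 7/15
Result: (7/10)/(u - 1) - (7/6)/(u + 1) + (7/15)/(u + 4)


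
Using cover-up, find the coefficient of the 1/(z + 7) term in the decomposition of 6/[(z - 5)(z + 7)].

Cover (z + 7), set z=-7: 6/((z - 5) at z=-7) = 6/(-12) = -1/2


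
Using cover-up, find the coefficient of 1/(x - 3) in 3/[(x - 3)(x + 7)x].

Cover (x - 3), set x=3: 3/[(3 + 7)(3 - 0)] = 1/10


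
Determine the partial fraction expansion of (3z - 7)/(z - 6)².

(3z - 7) = α(z - 6) + β. At z = 6: β = 3·6 - 7 = 11. Coeff of z: α = 3
Result: 3/(z - 6) + 11/(z - 6)²


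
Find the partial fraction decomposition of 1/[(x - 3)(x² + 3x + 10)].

Cover-up at x = 3: P = 1/(3² + 3·3 + 10) = 1/28. Then Q = -P = -1/28, R = -P·(3 + 3) = -3/14
Result: (1/28)/(x - 3) - ((1/28)x + 3/14)/(x² + 3x + 10)


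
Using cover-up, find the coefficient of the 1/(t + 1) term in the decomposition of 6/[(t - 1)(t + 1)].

Cover (t + 1), set t=-1: 6/((t - 1) at t=-1) = 6/(-2) = -3


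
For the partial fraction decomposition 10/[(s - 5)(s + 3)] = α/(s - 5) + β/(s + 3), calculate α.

Cover-up at s = 5: α = 10/(5 + 3) = 10/8 = 5/4


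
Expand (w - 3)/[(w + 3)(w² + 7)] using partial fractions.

At w=-3: α = (1·(-3) - 3)/((-3)² + 7) = -3/8. β = -α = 3/8, γ = 1 - (-3)·α = -1/8
Result: (-3/8)/(w + 3) + ((3/8)w - 1/8)/(w² + 7)


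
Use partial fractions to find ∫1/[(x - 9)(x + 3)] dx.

Decompose: 1/[(x - 9)(x + 3)] = (1/12)/(x - 9) - (1/12)/(x + 3). Integrate each term: (1/12) ln|(x - 9)| - (1/12) ln|(x + 3)| + C


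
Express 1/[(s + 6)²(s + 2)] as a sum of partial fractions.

Cover-up at s=-2: C = 1/(-2 + 6)² = 1/16. Cover-up at s=-6: B = 1/(-6 + 2) = -1/4. Comparing s² coeff: A = -C = -1/16
Result: (-1/16)/(s + 6) - (1/4)/(s + 6)² + (1/16)/(s + 2)


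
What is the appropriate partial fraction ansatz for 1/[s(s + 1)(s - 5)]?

Three distinct linear factors: A/s + B/(s + 1) + C/(s - 5)


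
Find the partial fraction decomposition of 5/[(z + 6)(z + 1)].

5/(z + 6)(z + 1) = α/(z + 6) + β/(z + 1). α = 5/(-6 + 1) = -1, β = 5/(-1 + 6) = 1
Result: -1/(z + 6) + 1/(z + 1)


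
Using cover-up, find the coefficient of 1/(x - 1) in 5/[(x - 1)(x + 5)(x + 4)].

Cover (x - 1), set x=1: 5/[(1 + 5)(1 + 4)] = 1/6


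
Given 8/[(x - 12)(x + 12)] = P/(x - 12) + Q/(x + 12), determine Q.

Cover-up at x = -12: Q = 8/(-12 - 12) = -8/24 = -1/3


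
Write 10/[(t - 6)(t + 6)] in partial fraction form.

10/(t - 6)(t + 6) = α/(t - 6) + β/(t + 6). α = 10/(6 + 6) = 5/6, β = 10/(-6 - 6) = -5/6
Result: (5/6)/(t - 6) - (5/6)/(t + 6)


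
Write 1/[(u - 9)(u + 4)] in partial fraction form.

1/(u - 9)(u + 4) = α/(u - 9) + β/(u + 4). α = 1/(9 + 4) = 1/13, β = 1/(-4 - 9) = -1/13
Result: (1/13)/(u - 9) - (1/13)/(u + 4)


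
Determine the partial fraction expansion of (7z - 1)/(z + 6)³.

(7z - 1) = α(z + 6)² + β(z + 6) + γ. At z = -6: γ = 7·(-6) - 1 = -43. Coefficients: α = 0, β = 7
Result: 7/(z + 6)² - 43/(z + 6)³


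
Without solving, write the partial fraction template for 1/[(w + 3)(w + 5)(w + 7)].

Three distinct linear factors: A/(w + 3) + B/(w + 5) + C/(w + 7)


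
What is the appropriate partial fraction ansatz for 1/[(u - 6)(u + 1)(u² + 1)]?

Two linear + quadratic: A/(u - 6) + B/(u + 1) + (Cu + D)/(u² + 1)


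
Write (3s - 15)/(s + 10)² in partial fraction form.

(3s - 15) = P(s + 10) + Q. At s = -10: Q = 3·(-10) - 15 = -45. Coeff of s: P = 3
Result: 3/(s + 10) - 45/(s + 10)²


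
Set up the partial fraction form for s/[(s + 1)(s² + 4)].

Linear + irreducible quadratic: P/(s + 1) + (Qs + R)/(s² + 4)


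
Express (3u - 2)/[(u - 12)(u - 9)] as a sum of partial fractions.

At u=12: A = (3·12 - 2)/(12 - 9) = 34/3. At u=9: B = (3·9 - 2)/(9 - 12) = -25/3
Result: (34/3)/(u - 12) - (25/3)/(u - 9)


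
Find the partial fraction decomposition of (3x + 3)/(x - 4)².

(3x + 3) = α(x - 4) + β. At x = 4: β = 3·4 + 3 = 15. Coeff of x: α = 3
Result: 3/(x - 4) + 15/(x - 4)²


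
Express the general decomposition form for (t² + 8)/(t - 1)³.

Repeated linear factor (power 3): α/(t - 1) + β/(t - 1)² + γ/(t - 1)³


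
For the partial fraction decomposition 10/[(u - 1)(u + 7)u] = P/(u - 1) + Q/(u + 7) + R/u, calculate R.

Cover-up at u = 0: R = 10/[(0 - 1)(0 + 7)] = 10/[(-1)(7)] = -10/7


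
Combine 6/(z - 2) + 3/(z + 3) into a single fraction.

Common denominator (z - 2)(z + 3). Numerator: 6(z + 3) + 3(z - 2) = (6z + 18) + (3z - 6) = 9z + 12
Result: (9z + 12)/[(z - 2)(z + 3)]


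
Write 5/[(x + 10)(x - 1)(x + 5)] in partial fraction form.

Using cover-up method: α = 1/11, β = 5/66, γ = -1/6
Result: (1/11)/(x + 10) + (5/66)/(x - 1) - (1/6)/(x + 5)
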